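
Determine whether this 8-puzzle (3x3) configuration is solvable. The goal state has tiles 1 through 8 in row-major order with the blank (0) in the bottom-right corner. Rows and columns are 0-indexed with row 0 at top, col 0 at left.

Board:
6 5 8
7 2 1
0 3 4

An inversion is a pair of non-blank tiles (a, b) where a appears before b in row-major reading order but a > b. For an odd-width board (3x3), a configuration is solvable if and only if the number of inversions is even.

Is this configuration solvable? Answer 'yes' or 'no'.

Inversions (pairs i<j in row-major order where tile[i] > tile[j] > 0): 19
19 is odd, so the puzzle is not solvable.

Answer: no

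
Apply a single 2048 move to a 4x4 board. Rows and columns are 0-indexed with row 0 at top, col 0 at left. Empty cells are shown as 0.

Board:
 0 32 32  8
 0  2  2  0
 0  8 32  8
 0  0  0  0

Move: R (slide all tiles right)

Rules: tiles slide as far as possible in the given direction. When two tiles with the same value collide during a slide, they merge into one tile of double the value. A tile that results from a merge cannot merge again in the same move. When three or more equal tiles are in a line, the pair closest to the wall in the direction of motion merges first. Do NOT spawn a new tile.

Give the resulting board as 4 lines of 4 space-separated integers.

Slide right:
row 0: [0, 32, 32, 8] -> [0, 0, 64, 8]
row 1: [0, 2, 2, 0] -> [0, 0, 0, 4]
row 2: [0, 8, 32, 8] -> [0, 8, 32, 8]
row 3: [0, 0, 0, 0] -> [0, 0, 0, 0]

Answer:  0  0 64  8
 0  0  0  4
 0  8 32  8
 0  0  0  0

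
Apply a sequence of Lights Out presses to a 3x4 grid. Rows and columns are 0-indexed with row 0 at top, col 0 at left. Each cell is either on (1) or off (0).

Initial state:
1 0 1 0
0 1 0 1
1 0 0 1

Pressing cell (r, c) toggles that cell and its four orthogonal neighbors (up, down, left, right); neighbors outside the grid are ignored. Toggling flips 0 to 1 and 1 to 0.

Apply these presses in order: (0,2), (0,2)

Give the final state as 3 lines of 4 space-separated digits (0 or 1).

After press 1 at (0,2):
1 1 0 1
0 1 1 1
1 0 0 1

After press 2 at (0,2):
1 0 1 0
0 1 0 1
1 0 0 1

Answer: 1 0 1 0
0 1 0 1
1 0 0 1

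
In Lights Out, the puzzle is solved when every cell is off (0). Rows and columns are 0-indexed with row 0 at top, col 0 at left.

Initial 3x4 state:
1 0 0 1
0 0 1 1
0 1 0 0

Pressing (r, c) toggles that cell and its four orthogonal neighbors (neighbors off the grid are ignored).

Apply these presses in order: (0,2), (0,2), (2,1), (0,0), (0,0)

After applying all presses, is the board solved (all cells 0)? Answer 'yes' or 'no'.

After press 1 at (0,2):
1 1 1 0
0 0 0 1
0 1 0 0

After press 2 at (0,2):
1 0 0 1
0 0 1 1
0 1 0 0

After press 3 at (2,1):
1 0 0 1
0 1 1 1
1 0 1 0

After press 4 at (0,0):
0 1 0 1
1 1 1 1
1 0 1 0

After press 5 at (0,0):
1 0 0 1
0 1 1 1
1 0 1 0

Lights still on: 7

Answer: no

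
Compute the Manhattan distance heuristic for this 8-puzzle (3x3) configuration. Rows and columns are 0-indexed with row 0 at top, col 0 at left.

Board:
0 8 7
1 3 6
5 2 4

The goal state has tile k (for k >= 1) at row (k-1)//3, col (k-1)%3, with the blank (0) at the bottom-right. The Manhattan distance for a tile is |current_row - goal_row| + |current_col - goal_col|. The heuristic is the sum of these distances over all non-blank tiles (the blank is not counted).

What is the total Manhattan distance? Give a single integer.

Answer: 16

Derivation:
Tile 8: at (0,1), goal (2,1), distance |0-2|+|1-1| = 2
Tile 7: at (0,2), goal (2,0), distance |0-2|+|2-0| = 4
Tile 1: at (1,0), goal (0,0), distance |1-0|+|0-0| = 1
Tile 3: at (1,1), goal (0,2), distance |1-0|+|1-2| = 2
Tile 6: at (1,2), goal (1,2), distance |1-1|+|2-2| = 0
Tile 5: at (2,0), goal (1,1), distance |2-1|+|0-1| = 2
Tile 2: at (2,1), goal (0,1), distance |2-0|+|1-1| = 2
Tile 4: at (2,2), goal (1,0), distance |2-1|+|2-0| = 3
Sum: 2 + 4 + 1 + 2 + 0 + 2 + 2 + 3 = 16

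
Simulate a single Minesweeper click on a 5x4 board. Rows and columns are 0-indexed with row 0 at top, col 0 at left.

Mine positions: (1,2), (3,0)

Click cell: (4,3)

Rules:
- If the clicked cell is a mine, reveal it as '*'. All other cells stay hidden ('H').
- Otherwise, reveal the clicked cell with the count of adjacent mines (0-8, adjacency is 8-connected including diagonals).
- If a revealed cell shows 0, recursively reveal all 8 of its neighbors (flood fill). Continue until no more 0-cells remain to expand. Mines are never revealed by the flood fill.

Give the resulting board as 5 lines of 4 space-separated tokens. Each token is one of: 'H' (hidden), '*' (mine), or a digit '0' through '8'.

H H H H
H H H H
H 2 1 1
H 1 0 0
H 1 0 0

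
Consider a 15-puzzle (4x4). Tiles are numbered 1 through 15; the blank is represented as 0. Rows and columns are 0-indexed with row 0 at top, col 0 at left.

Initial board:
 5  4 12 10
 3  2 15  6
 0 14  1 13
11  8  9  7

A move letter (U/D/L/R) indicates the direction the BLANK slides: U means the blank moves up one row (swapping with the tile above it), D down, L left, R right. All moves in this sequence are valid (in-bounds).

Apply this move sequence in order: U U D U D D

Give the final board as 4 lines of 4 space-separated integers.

Answer:  5  4 12 10
 3  2 15  6
 0 14  1 13
11  8  9  7

Derivation:
After move 1 (U):
 5  4 12 10
 0  2 15  6
 3 14  1 13
11  8  9  7

After move 2 (U):
 0  4 12 10
 5  2 15  6
 3 14  1 13
11  8  9  7

After move 3 (D):
 5  4 12 10
 0  2 15  6
 3 14  1 13
11  8  9  7

After move 4 (U):
 0  4 12 10
 5  2 15  6
 3 14  1 13
11  8  9  7

After move 5 (D):
 5  4 12 10
 0  2 15  6
 3 14  1 13
11  8  9  7

After move 6 (D):
 5  4 12 10
 3  2 15  6
 0 14  1 13
11  8  9  7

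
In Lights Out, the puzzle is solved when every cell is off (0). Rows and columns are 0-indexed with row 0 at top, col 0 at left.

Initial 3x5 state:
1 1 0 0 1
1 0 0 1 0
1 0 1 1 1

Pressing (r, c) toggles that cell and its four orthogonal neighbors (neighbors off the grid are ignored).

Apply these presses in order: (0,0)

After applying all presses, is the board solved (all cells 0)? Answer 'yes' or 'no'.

Answer: no

Derivation:
After press 1 at (0,0):
0 0 0 0 1
0 0 0 1 0
1 0 1 1 1

Lights still on: 6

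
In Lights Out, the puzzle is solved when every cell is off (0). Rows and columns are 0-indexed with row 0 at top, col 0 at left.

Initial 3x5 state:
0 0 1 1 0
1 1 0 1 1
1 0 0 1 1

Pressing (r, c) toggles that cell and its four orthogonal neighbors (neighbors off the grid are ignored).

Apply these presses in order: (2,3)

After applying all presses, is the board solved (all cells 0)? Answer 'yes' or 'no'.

After press 1 at (2,3):
0 0 1 1 0
1 1 0 0 1
1 0 1 0 0

Lights still on: 7

Answer: no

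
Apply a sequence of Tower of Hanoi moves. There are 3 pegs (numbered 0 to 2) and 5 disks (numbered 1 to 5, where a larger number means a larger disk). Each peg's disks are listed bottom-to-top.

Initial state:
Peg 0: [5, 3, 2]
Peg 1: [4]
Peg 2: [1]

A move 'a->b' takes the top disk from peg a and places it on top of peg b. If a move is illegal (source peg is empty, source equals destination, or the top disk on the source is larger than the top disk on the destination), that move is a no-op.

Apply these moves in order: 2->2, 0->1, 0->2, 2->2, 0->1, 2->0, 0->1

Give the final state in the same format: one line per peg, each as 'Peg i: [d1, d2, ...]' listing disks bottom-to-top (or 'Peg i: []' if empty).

Answer: Peg 0: [5, 3]
Peg 1: [4, 2, 1]
Peg 2: []

Derivation:
After move 1 (2->2):
Peg 0: [5, 3, 2]
Peg 1: [4]
Peg 2: [1]

After move 2 (0->1):
Peg 0: [5, 3]
Peg 1: [4, 2]
Peg 2: [1]

After move 3 (0->2):
Peg 0: [5, 3]
Peg 1: [4, 2]
Peg 2: [1]

After move 4 (2->2):
Peg 0: [5, 3]
Peg 1: [4, 2]
Peg 2: [1]

After move 5 (0->1):
Peg 0: [5, 3]
Peg 1: [4, 2]
Peg 2: [1]

After move 6 (2->0):
Peg 0: [5, 3, 1]
Peg 1: [4, 2]
Peg 2: []

After move 7 (0->1):
Peg 0: [5, 3]
Peg 1: [4, 2, 1]
Peg 2: []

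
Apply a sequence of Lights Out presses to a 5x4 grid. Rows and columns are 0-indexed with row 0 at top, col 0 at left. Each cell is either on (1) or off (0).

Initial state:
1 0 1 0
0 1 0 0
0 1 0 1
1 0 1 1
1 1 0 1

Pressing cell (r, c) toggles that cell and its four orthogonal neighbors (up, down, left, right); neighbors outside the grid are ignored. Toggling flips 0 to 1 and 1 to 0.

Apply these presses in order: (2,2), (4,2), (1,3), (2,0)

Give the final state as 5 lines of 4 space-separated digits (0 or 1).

Answer: 1 0 1 1
1 1 0 1
1 1 1 1
0 0 1 1
1 0 1 0

Derivation:
After press 1 at (2,2):
1 0 1 0
0 1 1 0
0 0 1 0
1 0 0 1
1 1 0 1

After press 2 at (4,2):
1 0 1 0
0 1 1 0
0 0 1 0
1 0 1 1
1 0 1 0

After press 3 at (1,3):
1 0 1 1
0 1 0 1
0 0 1 1
1 0 1 1
1 0 1 0

After press 4 at (2,0):
1 0 1 1
1 1 0 1
1 1 1 1
0 0 1 1
1 0 1 0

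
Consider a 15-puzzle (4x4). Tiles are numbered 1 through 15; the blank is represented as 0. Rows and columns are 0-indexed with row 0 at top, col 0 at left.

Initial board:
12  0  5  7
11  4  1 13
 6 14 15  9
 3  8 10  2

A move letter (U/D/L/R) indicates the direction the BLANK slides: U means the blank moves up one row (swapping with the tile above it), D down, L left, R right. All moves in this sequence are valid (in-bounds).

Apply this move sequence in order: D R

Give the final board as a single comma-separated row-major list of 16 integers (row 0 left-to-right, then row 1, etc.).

Answer: 12, 4, 5, 7, 11, 1, 0, 13, 6, 14, 15, 9, 3, 8, 10, 2

Derivation:
After move 1 (D):
12  4  5  7
11  0  1 13
 6 14 15  9
 3  8 10  2

After move 2 (R):
12  4  5  7
11  1  0 13
 6 14 15  9
 3  8 10  2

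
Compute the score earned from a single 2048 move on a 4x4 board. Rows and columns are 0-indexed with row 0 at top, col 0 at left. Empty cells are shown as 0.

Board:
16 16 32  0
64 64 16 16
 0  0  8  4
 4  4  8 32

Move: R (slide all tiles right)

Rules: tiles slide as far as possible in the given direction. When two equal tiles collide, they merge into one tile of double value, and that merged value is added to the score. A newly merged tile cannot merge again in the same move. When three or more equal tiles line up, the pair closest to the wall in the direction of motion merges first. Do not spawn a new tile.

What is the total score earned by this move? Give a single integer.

Slide right:
row 0: [16, 16, 32, 0] -> [0, 0, 32, 32]  score +32 (running 32)
row 1: [64, 64, 16, 16] -> [0, 0, 128, 32]  score +160 (running 192)
row 2: [0, 0, 8, 4] -> [0, 0, 8, 4]  score +0 (running 192)
row 3: [4, 4, 8, 32] -> [0, 8, 8, 32]  score +8 (running 200)
Board after move:
  0   0  32  32
  0   0 128  32
  0   0   8   4
  0   8   8  32

Answer: 200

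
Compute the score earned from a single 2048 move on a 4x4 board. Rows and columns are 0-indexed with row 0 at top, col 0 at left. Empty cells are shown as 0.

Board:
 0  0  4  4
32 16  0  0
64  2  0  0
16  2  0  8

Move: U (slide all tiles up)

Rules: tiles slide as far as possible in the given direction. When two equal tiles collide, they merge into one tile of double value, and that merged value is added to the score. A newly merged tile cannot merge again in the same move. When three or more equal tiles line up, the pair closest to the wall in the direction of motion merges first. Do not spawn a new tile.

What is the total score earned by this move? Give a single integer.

Slide up:
col 0: [0, 32, 64, 16] -> [32, 64, 16, 0]  score +0 (running 0)
col 1: [0, 16, 2, 2] -> [16, 4, 0, 0]  score +4 (running 4)
col 2: [4, 0, 0, 0] -> [4, 0, 0, 0]  score +0 (running 4)
col 3: [4, 0, 0, 8] -> [4, 8, 0, 0]  score +0 (running 4)
Board after move:
32 16  4  4
64  4  0  8
16  0  0  0
 0  0  0  0

Answer: 4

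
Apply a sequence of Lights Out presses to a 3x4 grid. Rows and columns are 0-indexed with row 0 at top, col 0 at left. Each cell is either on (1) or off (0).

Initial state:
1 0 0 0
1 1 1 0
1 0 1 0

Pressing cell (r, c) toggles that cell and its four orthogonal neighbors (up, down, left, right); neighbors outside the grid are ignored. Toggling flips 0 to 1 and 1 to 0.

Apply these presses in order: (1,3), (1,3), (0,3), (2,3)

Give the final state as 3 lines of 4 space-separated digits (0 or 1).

After press 1 at (1,3):
1 0 0 1
1 1 0 1
1 0 1 1

After press 2 at (1,3):
1 0 0 0
1 1 1 0
1 0 1 0

After press 3 at (0,3):
1 0 1 1
1 1 1 1
1 0 1 0

After press 4 at (2,3):
1 0 1 1
1 1 1 0
1 0 0 1

Answer: 1 0 1 1
1 1 1 0
1 0 0 1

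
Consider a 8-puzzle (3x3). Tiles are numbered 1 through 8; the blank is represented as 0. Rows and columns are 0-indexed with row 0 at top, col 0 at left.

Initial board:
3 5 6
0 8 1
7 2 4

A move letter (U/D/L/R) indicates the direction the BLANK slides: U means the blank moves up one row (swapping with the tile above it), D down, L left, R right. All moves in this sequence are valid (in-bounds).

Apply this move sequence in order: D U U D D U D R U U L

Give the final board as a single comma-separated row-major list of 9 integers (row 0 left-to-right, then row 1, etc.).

After move 1 (D):
3 5 6
7 8 1
0 2 4

After move 2 (U):
3 5 6
0 8 1
7 2 4

After move 3 (U):
0 5 6
3 8 1
7 2 4

After move 4 (D):
3 5 6
0 8 1
7 2 4

After move 5 (D):
3 5 6
7 8 1
0 2 4

After move 6 (U):
3 5 6
0 8 1
7 2 4

After move 7 (D):
3 5 6
7 8 1
0 2 4

After move 8 (R):
3 5 6
7 8 1
2 0 4

After move 9 (U):
3 5 6
7 0 1
2 8 4

After move 10 (U):
3 0 6
7 5 1
2 8 4

After move 11 (L):
0 3 6
7 5 1
2 8 4

Answer: 0, 3, 6, 7, 5, 1, 2, 8, 4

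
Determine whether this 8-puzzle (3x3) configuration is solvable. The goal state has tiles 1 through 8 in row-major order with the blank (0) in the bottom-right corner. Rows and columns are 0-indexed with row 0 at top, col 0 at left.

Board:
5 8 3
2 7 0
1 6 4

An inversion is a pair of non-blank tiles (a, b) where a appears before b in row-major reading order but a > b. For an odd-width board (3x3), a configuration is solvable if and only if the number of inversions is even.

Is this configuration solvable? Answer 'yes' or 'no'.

Inversions (pairs i<j in row-major order where tile[i] > tile[j] > 0): 17
17 is odd, so the puzzle is not solvable.

Answer: no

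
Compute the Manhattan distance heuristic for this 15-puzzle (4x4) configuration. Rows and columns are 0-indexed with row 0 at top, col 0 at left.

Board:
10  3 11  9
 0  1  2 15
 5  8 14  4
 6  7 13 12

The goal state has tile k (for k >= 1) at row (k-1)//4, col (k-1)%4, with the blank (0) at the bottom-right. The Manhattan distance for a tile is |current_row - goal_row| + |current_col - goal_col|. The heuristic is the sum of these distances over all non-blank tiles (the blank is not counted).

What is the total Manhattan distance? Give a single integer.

Answer: 35

Derivation:
Tile 10: (0,0)->(2,1) = 3
Tile 3: (0,1)->(0,2) = 1
Tile 11: (0,2)->(2,2) = 2
Tile 9: (0,3)->(2,0) = 5
Tile 1: (1,1)->(0,0) = 2
Tile 2: (1,2)->(0,1) = 2
Tile 15: (1,3)->(3,2) = 3
Tile 5: (2,0)->(1,0) = 1
Tile 8: (2,1)->(1,3) = 3
Tile 14: (2,2)->(3,1) = 2
Tile 4: (2,3)->(0,3) = 2
Tile 6: (3,0)->(1,1) = 3
Tile 7: (3,1)->(1,2) = 3
Tile 13: (3,2)->(3,0) = 2
Tile 12: (3,3)->(2,3) = 1
Sum: 3 + 1 + 2 + 5 + 2 + 2 + 3 + 1 + 3 + 2 + 2 + 3 + 3 + 2 + 1 = 35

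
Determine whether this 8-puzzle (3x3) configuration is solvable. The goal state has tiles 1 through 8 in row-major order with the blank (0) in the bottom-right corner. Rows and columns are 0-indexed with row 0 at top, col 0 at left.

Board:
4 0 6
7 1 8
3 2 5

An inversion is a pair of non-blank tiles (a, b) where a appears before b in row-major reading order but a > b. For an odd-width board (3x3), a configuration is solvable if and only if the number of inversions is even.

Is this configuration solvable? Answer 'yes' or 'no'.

Answer: no

Derivation:
Inversions (pairs i<j in row-major order where tile[i] > tile[j] > 0): 15
15 is odd, so the puzzle is not solvable.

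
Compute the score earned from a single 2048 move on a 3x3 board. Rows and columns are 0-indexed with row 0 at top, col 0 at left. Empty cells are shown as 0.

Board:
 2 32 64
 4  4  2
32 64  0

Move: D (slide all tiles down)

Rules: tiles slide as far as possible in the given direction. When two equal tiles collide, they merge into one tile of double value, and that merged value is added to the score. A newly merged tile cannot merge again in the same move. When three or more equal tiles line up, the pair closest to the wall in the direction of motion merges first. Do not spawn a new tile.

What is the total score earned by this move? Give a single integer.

Slide down:
col 0: [2, 4, 32] -> [2, 4, 32]  score +0 (running 0)
col 1: [32, 4, 64] -> [32, 4, 64]  score +0 (running 0)
col 2: [64, 2, 0] -> [0, 64, 2]  score +0 (running 0)
Board after move:
 2 32  0
 4  4 64
32 64  2

Answer: 0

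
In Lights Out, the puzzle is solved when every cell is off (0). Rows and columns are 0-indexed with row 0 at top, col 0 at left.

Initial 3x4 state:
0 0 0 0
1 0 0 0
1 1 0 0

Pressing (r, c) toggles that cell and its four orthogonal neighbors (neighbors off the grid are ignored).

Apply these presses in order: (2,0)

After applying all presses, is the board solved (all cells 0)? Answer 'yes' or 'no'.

Answer: yes

Derivation:
After press 1 at (2,0):
0 0 0 0
0 0 0 0
0 0 0 0

Lights still on: 0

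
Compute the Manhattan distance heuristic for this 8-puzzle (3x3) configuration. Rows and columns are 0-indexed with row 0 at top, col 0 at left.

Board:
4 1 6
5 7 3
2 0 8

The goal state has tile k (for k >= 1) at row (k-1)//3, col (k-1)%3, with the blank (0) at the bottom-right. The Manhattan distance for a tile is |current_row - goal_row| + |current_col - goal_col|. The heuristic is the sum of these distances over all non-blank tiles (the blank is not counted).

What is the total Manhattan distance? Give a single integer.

Tile 4: at (0,0), goal (1,0), distance |0-1|+|0-0| = 1
Tile 1: at (0,1), goal (0,0), distance |0-0|+|1-0| = 1
Tile 6: at (0,2), goal (1,2), distance |0-1|+|2-2| = 1
Tile 5: at (1,0), goal (1,1), distance |1-1|+|0-1| = 1
Tile 7: at (1,1), goal (2,0), distance |1-2|+|1-0| = 2
Tile 3: at (1,2), goal (0,2), distance |1-0|+|2-2| = 1
Tile 2: at (2,0), goal (0,1), distance |2-0|+|0-1| = 3
Tile 8: at (2,2), goal (2,1), distance |2-2|+|2-1| = 1
Sum: 1 + 1 + 1 + 1 + 2 + 1 + 3 + 1 = 11

Answer: 11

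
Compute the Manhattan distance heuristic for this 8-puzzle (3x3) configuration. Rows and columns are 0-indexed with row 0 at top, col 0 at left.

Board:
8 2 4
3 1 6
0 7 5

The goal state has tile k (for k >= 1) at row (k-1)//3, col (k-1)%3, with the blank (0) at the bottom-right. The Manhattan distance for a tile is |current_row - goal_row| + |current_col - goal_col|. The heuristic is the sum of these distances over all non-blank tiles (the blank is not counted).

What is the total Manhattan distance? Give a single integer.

Tile 8: at (0,0), goal (2,1), distance |0-2|+|0-1| = 3
Tile 2: at (0,1), goal (0,1), distance |0-0|+|1-1| = 0
Tile 4: at (0,2), goal (1,0), distance |0-1|+|2-0| = 3
Tile 3: at (1,0), goal (0,2), distance |1-0|+|0-2| = 3
Tile 1: at (1,1), goal (0,0), distance |1-0|+|1-0| = 2
Tile 6: at (1,2), goal (1,2), distance |1-1|+|2-2| = 0
Tile 7: at (2,1), goal (2,0), distance |2-2|+|1-0| = 1
Tile 5: at (2,2), goal (1,1), distance |2-1|+|2-1| = 2
Sum: 3 + 0 + 3 + 3 + 2 + 0 + 1 + 2 = 14

Answer: 14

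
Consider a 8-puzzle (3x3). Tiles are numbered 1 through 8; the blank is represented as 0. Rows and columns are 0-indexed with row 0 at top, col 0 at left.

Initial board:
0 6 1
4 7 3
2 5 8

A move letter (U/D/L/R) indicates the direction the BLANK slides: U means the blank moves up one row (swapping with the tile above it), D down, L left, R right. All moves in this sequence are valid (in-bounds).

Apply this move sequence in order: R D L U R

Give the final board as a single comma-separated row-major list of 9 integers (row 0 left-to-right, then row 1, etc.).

Answer: 7, 0, 1, 6, 4, 3, 2, 5, 8

Derivation:
After move 1 (R):
6 0 1
4 7 3
2 5 8

After move 2 (D):
6 7 1
4 0 3
2 5 8

After move 3 (L):
6 7 1
0 4 3
2 5 8

After move 4 (U):
0 7 1
6 4 3
2 5 8

After move 5 (R):
7 0 1
6 4 3
2 5 8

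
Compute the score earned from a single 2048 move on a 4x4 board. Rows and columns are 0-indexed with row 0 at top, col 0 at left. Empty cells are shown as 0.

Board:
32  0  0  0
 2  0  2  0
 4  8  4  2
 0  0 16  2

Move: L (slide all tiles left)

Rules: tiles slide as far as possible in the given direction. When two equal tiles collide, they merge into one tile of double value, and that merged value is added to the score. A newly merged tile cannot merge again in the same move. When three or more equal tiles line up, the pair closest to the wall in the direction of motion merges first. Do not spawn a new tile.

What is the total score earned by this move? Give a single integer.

Answer: 4

Derivation:
Slide left:
row 0: [32, 0, 0, 0] -> [32, 0, 0, 0]  score +0 (running 0)
row 1: [2, 0, 2, 0] -> [4, 0, 0, 0]  score +4 (running 4)
row 2: [4, 8, 4, 2] -> [4, 8, 4, 2]  score +0 (running 4)
row 3: [0, 0, 16, 2] -> [16, 2, 0, 0]  score +0 (running 4)
Board after move:
32  0  0  0
 4  0  0  0
 4  8  4  2
16  2  0  0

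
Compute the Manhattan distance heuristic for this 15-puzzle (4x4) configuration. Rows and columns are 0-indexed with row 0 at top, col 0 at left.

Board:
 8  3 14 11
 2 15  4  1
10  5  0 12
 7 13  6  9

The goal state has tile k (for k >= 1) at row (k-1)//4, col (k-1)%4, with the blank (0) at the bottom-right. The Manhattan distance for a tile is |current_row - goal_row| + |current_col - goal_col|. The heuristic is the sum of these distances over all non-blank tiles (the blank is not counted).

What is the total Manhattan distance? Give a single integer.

Answer: 38

Derivation:
Tile 8: at (0,0), goal (1,3), distance |0-1|+|0-3| = 4
Tile 3: at (0,1), goal (0,2), distance |0-0|+|1-2| = 1
Tile 14: at (0,2), goal (3,1), distance |0-3|+|2-1| = 4
Tile 11: at (0,3), goal (2,2), distance |0-2|+|3-2| = 3
Tile 2: at (1,0), goal (0,1), distance |1-0|+|0-1| = 2
Tile 15: at (1,1), goal (3,2), distance |1-3|+|1-2| = 3
Tile 4: at (1,2), goal (0,3), distance |1-0|+|2-3| = 2
Tile 1: at (1,3), goal (0,0), distance |1-0|+|3-0| = 4
Tile 10: at (2,0), goal (2,1), distance |2-2|+|0-1| = 1
Tile 5: at (2,1), goal (1,0), distance |2-1|+|1-0| = 2
Tile 12: at (2,3), goal (2,3), distance |2-2|+|3-3| = 0
Tile 7: at (3,0), goal (1,2), distance |3-1|+|0-2| = 4
Tile 13: at (3,1), goal (3,0), distance |3-3|+|1-0| = 1
Tile 6: at (3,2), goal (1,1), distance |3-1|+|2-1| = 3
Tile 9: at (3,3), goal (2,0), distance |3-2|+|3-0| = 4
Sum: 4 + 1 + 4 + 3 + 2 + 3 + 2 + 4 + 1 + 2 + 0 + 4 + 1 + 3 + 4 = 38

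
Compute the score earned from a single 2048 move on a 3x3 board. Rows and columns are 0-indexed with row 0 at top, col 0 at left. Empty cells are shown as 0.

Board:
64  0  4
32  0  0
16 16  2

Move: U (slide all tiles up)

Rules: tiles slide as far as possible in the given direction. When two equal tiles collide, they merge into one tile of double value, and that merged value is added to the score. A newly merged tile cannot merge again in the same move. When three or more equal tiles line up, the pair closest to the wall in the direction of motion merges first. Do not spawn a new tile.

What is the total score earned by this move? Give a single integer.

Answer: 0

Derivation:
Slide up:
col 0: [64, 32, 16] -> [64, 32, 16]  score +0 (running 0)
col 1: [0, 0, 16] -> [16, 0, 0]  score +0 (running 0)
col 2: [4, 0, 2] -> [4, 2, 0]  score +0 (running 0)
Board after move:
64 16  4
32  0  2
16  0  0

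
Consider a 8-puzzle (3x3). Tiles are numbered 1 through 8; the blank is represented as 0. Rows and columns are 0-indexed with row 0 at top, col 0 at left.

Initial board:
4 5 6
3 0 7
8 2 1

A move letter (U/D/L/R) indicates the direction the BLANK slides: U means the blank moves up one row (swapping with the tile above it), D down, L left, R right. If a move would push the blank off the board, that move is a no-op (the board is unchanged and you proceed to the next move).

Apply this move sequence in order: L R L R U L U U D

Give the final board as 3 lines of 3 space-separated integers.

Answer: 3 4 6
0 5 7
8 2 1

Derivation:
After move 1 (L):
4 5 6
0 3 7
8 2 1

After move 2 (R):
4 5 6
3 0 7
8 2 1

After move 3 (L):
4 5 6
0 3 7
8 2 1

After move 4 (R):
4 5 6
3 0 7
8 2 1

After move 5 (U):
4 0 6
3 5 7
8 2 1

After move 6 (L):
0 4 6
3 5 7
8 2 1

After move 7 (U):
0 4 6
3 5 7
8 2 1

After move 8 (U):
0 4 6
3 5 7
8 2 1

After move 9 (D):
3 4 6
0 5 7
8 2 1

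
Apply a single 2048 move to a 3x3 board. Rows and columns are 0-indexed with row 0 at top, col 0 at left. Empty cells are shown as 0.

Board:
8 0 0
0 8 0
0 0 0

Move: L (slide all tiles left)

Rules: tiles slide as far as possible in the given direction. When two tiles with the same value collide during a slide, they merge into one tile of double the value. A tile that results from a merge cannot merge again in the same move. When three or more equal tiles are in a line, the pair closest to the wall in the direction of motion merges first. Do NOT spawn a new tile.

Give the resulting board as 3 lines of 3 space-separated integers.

Answer: 8 0 0
8 0 0
0 0 0

Derivation:
Slide left:
row 0: [8, 0, 0] -> [8, 0, 0]
row 1: [0, 8, 0] -> [8, 0, 0]
row 2: [0, 0, 0] -> [0, 0, 0]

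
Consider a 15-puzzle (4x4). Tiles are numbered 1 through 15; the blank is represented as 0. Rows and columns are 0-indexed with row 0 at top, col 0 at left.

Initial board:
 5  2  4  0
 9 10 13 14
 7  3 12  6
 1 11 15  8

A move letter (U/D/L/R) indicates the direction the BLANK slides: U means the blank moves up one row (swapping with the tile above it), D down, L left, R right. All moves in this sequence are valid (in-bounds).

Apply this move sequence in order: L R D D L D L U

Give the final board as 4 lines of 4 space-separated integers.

Answer:  5  2  4 14
 9 10 13  6
 7  0 15 12
 1  3 11  8

Derivation:
After move 1 (L):
 5  2  0  4
 9 10 13 14
 7  3 12  6
 1 11 15  8

After move 2 (R):
 5  2  4  0
 9 10 13 14
 7  3 12  6
 1 11 15  8

After move 3 (D):
 5  2  4 14
 9 10 13  0
 7  3 12  6
 1 11 15  8

After move 4 (D):
 5  2  4 14
 9 10 13  6
 7  3 12  0
 1 11 15  8

After move 5 (L):
 5  2  4 14
 9 10 13  6
 7  3  0 12
 1 11 15  8

After move 6 (D):
 5  2  4 14
 9 10 13  6
 7  3 15 12
 1 11  0  8

After move 7 (L):
 5  2  4 14
 9 10 13  6
 7  3 15 12
 1  0 11  8

After move 8 (U):
 5  2  4 14
 9 10 13  6
 7  0 15 12
 1  3 11  8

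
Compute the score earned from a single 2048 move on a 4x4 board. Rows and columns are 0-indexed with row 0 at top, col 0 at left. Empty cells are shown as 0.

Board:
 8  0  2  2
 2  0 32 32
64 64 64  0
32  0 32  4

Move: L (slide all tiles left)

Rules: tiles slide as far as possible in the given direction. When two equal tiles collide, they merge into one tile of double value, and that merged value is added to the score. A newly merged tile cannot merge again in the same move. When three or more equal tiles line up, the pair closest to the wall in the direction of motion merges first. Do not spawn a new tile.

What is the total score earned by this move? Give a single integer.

Answer: 260

Derivation:
Slide left:
row 0: [8, 0, 2, 2] -> [8, 4, 0, 0]  score +4 (running 4)
row 1: [2, 0, 32, 32] -> [2, 64, 0, 0]  score +64 (running 68)
row 2: [64, 64, 64, 0] -> [128, 64, 0, 0]  score +128 (running 196)
row 3: [32, 0, 32, 4] -> [64, 4, 0, 0]  score +64 (running 260)
Board after move:
  8   4   0   0
  2  64   0   0
128  64   0   0
 64   4   0   0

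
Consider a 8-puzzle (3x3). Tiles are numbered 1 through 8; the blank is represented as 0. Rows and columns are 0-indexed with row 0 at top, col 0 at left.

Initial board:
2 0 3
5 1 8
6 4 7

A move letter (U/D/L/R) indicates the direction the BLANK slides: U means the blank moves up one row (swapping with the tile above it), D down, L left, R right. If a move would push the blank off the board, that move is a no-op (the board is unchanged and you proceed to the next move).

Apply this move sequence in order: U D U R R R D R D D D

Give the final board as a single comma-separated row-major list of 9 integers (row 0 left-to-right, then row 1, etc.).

Answer: 2, 3, 8, 5, 1, 7, 6, 4, 0

Derivation:
After move 1 (U):
2 0 3
5 1 8
6 4 7

After move 2 (D):
2 1 3
5 0 8
6 4 7

After move 3 (U):
2 0 3
5 1 8
6 4 7

After move 4 (R):
2 3 0
5 1 8
6 4 7

After move 5 (R):
2 3 0
5 1 8
6 4 7

After move 6 (R):
2 3 0
5 1 8
6 4 7

After move 7 (D):
2 3 8
5 1 0
6 4 7

After move 8 (R):
2 3 8
5 1 0
6 4 7

After move 9 (D):
2 3 8
5 1 7
6 4 0

After move 10 (D):
2 3 8
5 1 7
6 4 0

After move 11 (D):
2 3 8
5 1 7
6 4 0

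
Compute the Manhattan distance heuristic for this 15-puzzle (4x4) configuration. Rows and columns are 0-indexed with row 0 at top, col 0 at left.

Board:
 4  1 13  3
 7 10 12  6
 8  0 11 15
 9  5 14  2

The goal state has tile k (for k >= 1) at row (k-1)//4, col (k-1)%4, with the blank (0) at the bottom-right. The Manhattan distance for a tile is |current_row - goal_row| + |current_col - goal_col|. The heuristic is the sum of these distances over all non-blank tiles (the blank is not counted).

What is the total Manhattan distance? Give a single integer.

Answer: 33

Derivation:
Tile 4: (0,0)->(0,3) = 3
Tile 1: (0,1)->(0,0) = 1
Tile 13: (0,2)->(3,0) = 5
Tile 3: (0,3)->(0,2) = 1
Tile 7: (1,0)->(1,2) = 2
Tile 10: (1,1)->(2,1) = 1
Tile 12: (1,2)->(2,3) = 2
Tile 6: (1,3)->(1,1) = 2
Tile 8: (2,0)->(1,3) = 4
Tile 11: (2,2)->(2,2) = 0
Tile 15: (2,3)->(3,2) = 2
Tile 9: (3,0)->(2,0) = 1
Tile 5: (3,1)->(1,0) = 3
Tile 14: (3,2)->(3,1) = 1
Tile 2: (3,3)->(0,1) = 5
Sum: 3 + 1 + 5 + 1 + 2 + 1 + 2 + 2 + 4 + 0 + 2 + 1 + 3 + 1 + 5 = 33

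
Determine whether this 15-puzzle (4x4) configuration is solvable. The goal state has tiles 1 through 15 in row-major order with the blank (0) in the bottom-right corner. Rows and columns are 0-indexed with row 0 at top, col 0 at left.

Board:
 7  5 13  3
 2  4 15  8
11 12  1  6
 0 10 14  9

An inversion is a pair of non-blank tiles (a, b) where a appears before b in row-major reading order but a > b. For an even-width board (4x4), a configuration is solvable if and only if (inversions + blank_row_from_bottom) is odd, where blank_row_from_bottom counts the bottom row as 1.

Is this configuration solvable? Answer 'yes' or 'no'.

Answer: yes

Derivation:
Inversions: 44
Blank is in row 3 (0-indexed from top), which is row 1 counting from the bottom (bottom = 1).
44 + 1 = 45, which is odd, so the puzzle is solvable.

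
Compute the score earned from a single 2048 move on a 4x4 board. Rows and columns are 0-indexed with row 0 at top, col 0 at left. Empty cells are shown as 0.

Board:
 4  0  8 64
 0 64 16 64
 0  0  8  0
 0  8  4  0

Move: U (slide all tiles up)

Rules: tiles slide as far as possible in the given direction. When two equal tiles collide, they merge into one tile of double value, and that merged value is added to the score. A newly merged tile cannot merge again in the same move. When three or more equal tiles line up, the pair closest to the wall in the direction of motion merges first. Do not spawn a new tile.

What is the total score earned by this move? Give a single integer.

Answer: 128

Derivation:
Slide up:
col 0: [4, 0, 0, 0] -> [4, 0, 0, 0]  score +0 (running 0)
col 1: [0, 64, 0, 8] -> [64, 8, 0, 0]  score +0 (running 0)
col 2: [8, 16, 8, 4] -> [8, 16, 8, 4]  score +0 (running 0)
col 3: [64, 64, 0, 0] -> [128, 0, 0, 0]  score +128 (running 128)
Board after move:
  4  64   8 128
  0   8  16   0
  0   0   8   0
  0   0   4   0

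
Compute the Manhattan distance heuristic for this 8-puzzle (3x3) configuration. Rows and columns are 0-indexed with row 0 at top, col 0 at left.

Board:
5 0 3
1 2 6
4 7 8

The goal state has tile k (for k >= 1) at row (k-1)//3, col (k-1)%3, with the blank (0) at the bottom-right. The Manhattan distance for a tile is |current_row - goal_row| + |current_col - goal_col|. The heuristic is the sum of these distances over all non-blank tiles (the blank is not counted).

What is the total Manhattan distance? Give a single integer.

Tile 5: (0,0)->(1,1) = 2
Tile 3: (0,2)->(0,2) = 0
Tile 1: (1,0)->(0,0) = 1
Tile 2: (1,1)->(0,1) = 1
Tile 6: (1,2)->(1,2) = 0
Tile 4: (2,0)->(1,0) = 1
Tile 7: (2,1)->(2,0) = 1
Tile 8: (2,2)->(2,1) = 1
Sum: 2 + 0 + 1 + 1 + 0 + 1 + 1 + 1 = 7

Answer: 7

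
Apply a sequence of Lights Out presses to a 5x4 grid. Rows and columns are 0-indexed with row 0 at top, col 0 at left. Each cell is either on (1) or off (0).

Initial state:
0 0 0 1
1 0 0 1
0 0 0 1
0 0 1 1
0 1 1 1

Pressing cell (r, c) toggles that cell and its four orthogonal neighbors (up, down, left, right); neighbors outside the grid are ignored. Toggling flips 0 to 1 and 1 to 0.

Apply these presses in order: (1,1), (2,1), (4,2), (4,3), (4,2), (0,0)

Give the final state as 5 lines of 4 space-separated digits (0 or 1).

After press 1 at (1,1):
0 1 0 1
0 1 1 1
0 1 0 1
0 0 1 1
0 1 1 1

After press 2 at (2,1):
0 1 0 1
0 0 1 1
1 0 1 1
0 1 1 1
0 1 1 1

After press 3 at (4,2):
0 1 0 1
0 0 1 1
1 0 1 1
0 1 0 1
0 0 0 0

After press 4 at (4,3):
0 1 0 1
0 0 1 1
1 0 1 1
0 1 0 0
0 0 1 1

After press 5 at (4,2):
0 1 0 1
0 0 1 1
1 0 1 1
0 1 1 0
0 1 0 0

After press 6 at (0,0):
1 0 0 1
1 0 1 1
1 0 1 1
0 1 1 0
0 1 0 0

Answer: 1 0 0 1
1 0 1 1
1 0 1 1
0 1 1 0
0 1 0 0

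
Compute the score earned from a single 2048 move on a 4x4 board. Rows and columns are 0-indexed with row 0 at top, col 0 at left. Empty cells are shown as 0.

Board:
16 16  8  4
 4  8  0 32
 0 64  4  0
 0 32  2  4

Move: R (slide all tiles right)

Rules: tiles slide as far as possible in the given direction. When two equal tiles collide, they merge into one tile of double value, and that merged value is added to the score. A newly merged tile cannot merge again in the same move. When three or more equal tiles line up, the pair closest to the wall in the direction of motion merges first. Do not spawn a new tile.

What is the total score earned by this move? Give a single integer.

Slide right:
row 0: [16, 16, 8, 4] -> [0, 32, 8, 4]  score +32 (running 32)
row 1: [4, 8, 0, 32] -> [0, 4, 8, 32]  score +0 (running 32)
row 2: [0, 64, 4, 0] -> [0, 0, 64, 4]  score +0 (running 32)
row 3: [0, 32, 2, 4] -> [0, 32, 2, 4]  score +0 (running 32)
Board after move:
 0 32  8  4
 0  4  8 32
 0  0 64  4
 0 32  2  4

Answer: 32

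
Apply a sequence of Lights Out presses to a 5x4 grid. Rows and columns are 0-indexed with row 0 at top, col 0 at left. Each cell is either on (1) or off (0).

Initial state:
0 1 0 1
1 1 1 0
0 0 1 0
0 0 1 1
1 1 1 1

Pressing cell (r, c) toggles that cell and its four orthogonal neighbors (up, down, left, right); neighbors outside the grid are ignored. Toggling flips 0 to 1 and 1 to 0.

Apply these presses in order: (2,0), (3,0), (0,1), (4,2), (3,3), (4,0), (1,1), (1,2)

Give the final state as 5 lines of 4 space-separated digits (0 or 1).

After press 1 at (2,0):
0 1 0 1
0 1 1 0
1 1 1 0
1 0 1 1
1 1 1 1

After press 2 at (3,0):
0 1 0 1
0 1 1 0
0 1 1 0
0 1 1 1
0 1 1 1

After press 3 at (0,1):
1 0 1 1
0 0 1 0
0 1 1 0
0 1 1 1
0 1 1 1

After press 4 at (4,2):
1 0 1 1
0 0 1 0
0 1 1 0
0 1 0 1
0 0 0 0

After press 5 at (3,3):
1 0 1 1
0 0 1 0
0 1 1 1
0 1 1 0
0 0 0 1

After press 6 at (4,0):
1 0 1 1
0 0 1 0
0 1 1 1
1 1 1 0
1 1 0 1

After press 7 at (1,1):
1 1 1 1
1 1 0 0
0 0 1 1
1 1 1 0
1 1 0 1

After press 8 at (1,2):
1 1 0 1
1 0 1 1
0 0 0 1
1 1 1 0
1 1 0 1

Answer: 1 1 0 1
1 0 1 1
0 0 0 1
1 1 1 0
1 1 0 1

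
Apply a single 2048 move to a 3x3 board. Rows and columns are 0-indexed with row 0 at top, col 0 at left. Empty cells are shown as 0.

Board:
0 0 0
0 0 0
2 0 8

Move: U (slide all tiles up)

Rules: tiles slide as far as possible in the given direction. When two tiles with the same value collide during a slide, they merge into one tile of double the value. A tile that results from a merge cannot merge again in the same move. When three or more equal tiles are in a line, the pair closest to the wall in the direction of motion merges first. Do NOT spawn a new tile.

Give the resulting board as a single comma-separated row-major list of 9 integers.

Slide up:
col 0: [0, 0, 2] -> [2, 0, 0]
col 1: [0, 0, 0] -> [0, 0, 0]
col 2: [0, 0, 8] -> [8, 0, 0]

Answer: 2, 0, 8, 0, 0, 0, 0, 0, 0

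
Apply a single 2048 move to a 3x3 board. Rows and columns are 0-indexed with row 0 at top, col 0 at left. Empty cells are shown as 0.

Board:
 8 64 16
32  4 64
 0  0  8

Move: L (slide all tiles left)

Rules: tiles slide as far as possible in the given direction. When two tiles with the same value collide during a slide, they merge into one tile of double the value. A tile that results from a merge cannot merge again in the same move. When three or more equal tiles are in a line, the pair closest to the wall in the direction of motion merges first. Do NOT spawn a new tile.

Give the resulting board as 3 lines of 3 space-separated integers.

Answer:  8 64 16
32  4 64
 8  0  0

Derivation:
Slide left:
row 0: [8, 64, 16] -> [8, 64, 16]
row 1: [32, 4, 64] -> [32, 4, 64]
row 2: [0, 0, 8] -> [8, 0, 0]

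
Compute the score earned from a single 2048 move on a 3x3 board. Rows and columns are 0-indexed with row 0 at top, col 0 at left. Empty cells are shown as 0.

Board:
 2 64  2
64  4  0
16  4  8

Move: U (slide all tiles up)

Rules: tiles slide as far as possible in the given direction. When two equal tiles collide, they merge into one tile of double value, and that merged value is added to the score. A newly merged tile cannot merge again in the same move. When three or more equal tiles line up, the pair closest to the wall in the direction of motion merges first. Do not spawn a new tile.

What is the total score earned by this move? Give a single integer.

Slide up:
col 0: [2, 64, 16] -> [2, 64, 16]  score +0 (running 0)
col 1: [64, 4, 4] -> [64, 8, 0]  score +8 (running 8)
col 2: [2, 0, 8] -> [2, 8, 0]  score +0 (running 8)
Board after move:
 2 64  2
64  8  8
16  0  0

Answer: 8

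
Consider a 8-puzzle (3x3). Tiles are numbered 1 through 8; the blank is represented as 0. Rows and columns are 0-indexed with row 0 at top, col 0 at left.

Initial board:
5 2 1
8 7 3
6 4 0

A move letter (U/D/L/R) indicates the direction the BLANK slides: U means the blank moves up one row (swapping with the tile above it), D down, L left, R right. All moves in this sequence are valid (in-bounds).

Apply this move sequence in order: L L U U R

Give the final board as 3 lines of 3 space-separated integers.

Answer: 2 0 1
5 7 3
8 6 4

Derivation:
After move 1 (L):
5 2 1
8 7 3
6 0 4

After move 2 (L):
5 2 1
8 7 3
0 6 4

After move 3 (U):
5 2 1
0 7 3
8 6 4

After move 4 (U):
0 2 1
5 7 3
8 6 4

After move 5 (R):
2 0 1
5 7 3
8 6 4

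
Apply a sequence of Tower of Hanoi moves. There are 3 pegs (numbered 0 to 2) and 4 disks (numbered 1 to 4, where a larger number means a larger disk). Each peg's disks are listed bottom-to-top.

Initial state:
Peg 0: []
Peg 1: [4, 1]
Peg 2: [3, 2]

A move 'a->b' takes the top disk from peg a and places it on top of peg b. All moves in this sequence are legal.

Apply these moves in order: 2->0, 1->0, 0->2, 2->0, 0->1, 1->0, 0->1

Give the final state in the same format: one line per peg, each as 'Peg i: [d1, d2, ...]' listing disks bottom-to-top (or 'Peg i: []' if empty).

After move 1 (2->0):
Peg 0: [2]
Peg 1: [4, 1]
Peg 2: [3]

After move 2 (1->0):
Peg 0: [2, 1]
Peg 1: [4]
Peg 2: [3]

After move 3 (0->2):
Peg 0: [2]
Peg 1: [4]
Peg 2: [3, 1]

After move 4 (2->0):
Peg 0: [2, 1]
Peg 1: [4]
Peg 2: [3]

After move 5 (0->1):
Peg 0: [2]
Peg 1: [4, 1]
Peg 2: [3]

After move 6 (1->0):
Peg 0: [2, 1]
Peg 1: [4]
Peg 2: [3]

After move 7 (0->1):
Peg 0: [2]
Peg 1: [4, 1]
Peg 2: [3]

Answer: Peg 0: [2]
Peg 1: [4, 1]
Peg 2: [3]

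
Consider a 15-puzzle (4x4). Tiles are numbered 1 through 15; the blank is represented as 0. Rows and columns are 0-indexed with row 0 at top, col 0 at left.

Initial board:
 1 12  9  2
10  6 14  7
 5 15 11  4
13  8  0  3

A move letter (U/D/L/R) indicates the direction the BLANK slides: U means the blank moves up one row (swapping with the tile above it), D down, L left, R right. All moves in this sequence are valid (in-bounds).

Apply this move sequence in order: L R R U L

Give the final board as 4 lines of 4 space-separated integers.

After move 1 (L):
 1 12  9  2
10  6 14  7
 5 15 11  4
13  0  8  3

After move 2 (R):
 1 12  9  2
10  6 14  7
 5 15 11  4
13  8  0  3

After move 3 (R):
 1 12  9  2
10  6 14  7
 5 15 11  4
13  8  3  0

After move 4 (U):
 1 12  9  2
10  6 14  7
 5 15 11  0
13  8  3  4

After move 5 (L):
 1 12  9  2
10  6 14  7
 5 15  0 11
13  8  3  4

Answer:  1 12  9  2
10  6 14  7
 5 15  0 11
13  8  3  4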